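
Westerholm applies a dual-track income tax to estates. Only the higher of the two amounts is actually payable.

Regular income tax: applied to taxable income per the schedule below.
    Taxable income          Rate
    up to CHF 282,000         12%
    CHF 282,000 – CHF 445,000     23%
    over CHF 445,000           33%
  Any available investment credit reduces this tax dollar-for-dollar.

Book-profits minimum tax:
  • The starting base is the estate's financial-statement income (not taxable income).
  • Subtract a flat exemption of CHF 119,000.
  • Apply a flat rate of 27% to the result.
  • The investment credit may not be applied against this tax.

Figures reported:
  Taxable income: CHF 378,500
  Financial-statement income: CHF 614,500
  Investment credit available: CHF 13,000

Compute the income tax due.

Regular income tax:
  CHF 282,000 × 12% = CHF 33,840
  CHF 96,500 × 23% = CHF 22,195
  → CHF 56,035
  Less investment credit CHF 13,000 → CHF 43,035

Book-profits minimum tax:
  Base (financial-statement income): CHF 614,500
  Less exemption CHF 119,000 → base CHF 495,500
  CHF 495,500 × 27% = CHF 133,785

CHF 133,785 > CHF 43,035, so the book-profits minimum tax is the binding amount.

CHF 133,785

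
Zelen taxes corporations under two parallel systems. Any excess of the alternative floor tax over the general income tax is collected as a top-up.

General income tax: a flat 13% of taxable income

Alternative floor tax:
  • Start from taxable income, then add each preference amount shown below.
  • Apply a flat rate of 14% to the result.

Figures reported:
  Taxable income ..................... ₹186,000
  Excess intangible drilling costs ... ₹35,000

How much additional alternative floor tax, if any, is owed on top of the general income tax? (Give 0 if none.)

General income tax:
  ₹186,000 × 13% = ₹24,180

Alternative floor tax:
  Adjusted income: ₹186,000 + ₹35,000 = ₹221,000
  ₹221,000 × 14% = ₹30,940

Excess of alternative floor tax over general income tax: ₹30,940 − ₹24,180 = ₹6,760.

₹6,760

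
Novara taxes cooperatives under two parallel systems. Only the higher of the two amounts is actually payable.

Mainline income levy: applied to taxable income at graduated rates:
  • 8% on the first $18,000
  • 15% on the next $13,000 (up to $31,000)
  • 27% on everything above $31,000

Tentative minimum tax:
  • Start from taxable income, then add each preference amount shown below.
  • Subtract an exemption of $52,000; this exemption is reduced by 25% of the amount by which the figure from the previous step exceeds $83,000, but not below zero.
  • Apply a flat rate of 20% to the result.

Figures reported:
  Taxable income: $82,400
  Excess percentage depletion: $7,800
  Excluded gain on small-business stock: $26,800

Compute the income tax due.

$17,268

Mainline income levy:
  $18,000 × 8% = $1,440
  $13,000 × 15% = $1,950
  $51,400 × 27% = $13,878
  → $17,268

Tentative minimum tax:
  Adjusted income: $82,400 + $7,800 + $26,800 = $117,000
  Exemption: $52,000 − 25% × ($117,000 − $83,000) = $52,000 − $8,500 = $43,500
  Base: $117,000 − $43,500 = $73,500
  $73,500 × 20% = $14,700

$17,268 > $14,700, so the mainline income levy governs.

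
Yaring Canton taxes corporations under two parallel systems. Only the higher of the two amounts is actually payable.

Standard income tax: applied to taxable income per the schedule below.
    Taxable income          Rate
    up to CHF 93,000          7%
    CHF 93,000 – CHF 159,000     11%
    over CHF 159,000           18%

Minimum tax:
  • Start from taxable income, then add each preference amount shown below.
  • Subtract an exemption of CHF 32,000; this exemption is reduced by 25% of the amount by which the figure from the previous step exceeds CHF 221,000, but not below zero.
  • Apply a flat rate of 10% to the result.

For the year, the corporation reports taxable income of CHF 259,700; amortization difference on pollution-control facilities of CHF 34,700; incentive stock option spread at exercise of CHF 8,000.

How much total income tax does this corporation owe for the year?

Minimum tax:
  Adjusted income: CHF 259,700 + CHF 34,700 + CHF 8,000 = CHF 302,400
  Exemption: CHF 32,000 − 25% × (CHF 302,400 − CHF 221,000) = CHF 32,000 − CHF 20,350 = CHF 11,650
  Base: CHF 302,400 − CHF 11,650 = CHF 290,750
  CHF 290,750 × 10% = CHF 29,075

Standard income tax:
  CHF 93,000 × 7% = CHF 6,510
  CHF 66,000 × 11% = CHF 7,260
  CHF 100,700 × 18% = CHF 18,126
  → CHF 31,896

CHF 31,896 > CHF 29,075, so the standard income tax governs.

CHF 31,896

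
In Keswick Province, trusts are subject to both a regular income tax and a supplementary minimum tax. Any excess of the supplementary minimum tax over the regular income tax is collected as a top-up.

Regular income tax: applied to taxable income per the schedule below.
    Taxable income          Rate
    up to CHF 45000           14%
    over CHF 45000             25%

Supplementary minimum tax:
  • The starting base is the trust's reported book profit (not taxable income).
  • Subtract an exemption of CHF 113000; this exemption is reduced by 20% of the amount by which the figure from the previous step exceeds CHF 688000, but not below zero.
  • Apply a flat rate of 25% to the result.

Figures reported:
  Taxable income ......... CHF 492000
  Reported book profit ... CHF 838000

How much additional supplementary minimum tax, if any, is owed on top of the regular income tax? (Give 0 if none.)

CHF 70700

Regular income tax:
  CHF 45000 × 14% = CHF 6300
  CHF 447000 × 25% = CHF 111750
  → CHF 118050

Supplementary minimum tax:
  Base (reported book profit): CHF 838000
  Exemption: CHF 113000 − 20% × (CHF 838000 − CHF 688000) = CHF 113000 − CHF 30000 = CHF 83000
  Base: CHF 838000 − CHF 83000 = CHF 755000
  CHF 755000 × 25% = CHF 188750

Excess of supplementary minimum tax over regular income tax: CHF 188750 − CHF 118050 = CHF 70700.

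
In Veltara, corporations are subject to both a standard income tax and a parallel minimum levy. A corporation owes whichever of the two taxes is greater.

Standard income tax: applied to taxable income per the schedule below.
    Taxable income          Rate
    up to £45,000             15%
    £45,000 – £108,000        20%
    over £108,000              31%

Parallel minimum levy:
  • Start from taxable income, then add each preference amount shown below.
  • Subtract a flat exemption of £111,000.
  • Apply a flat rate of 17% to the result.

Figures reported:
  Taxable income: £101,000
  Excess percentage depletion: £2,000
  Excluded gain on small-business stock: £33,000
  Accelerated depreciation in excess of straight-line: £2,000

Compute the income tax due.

£17,950

Parallel minimum levy:
  Adjusted income: £101,000 + £2,000 + £33,000 + £2,000 = £138,000
  Less exemption £111,000 → base £27,000
  £27,000 × 17% = £4,590

Standard income tax:
  £45,000 × 15% = £6,750
  £56,000 × 20% = £11,200
  → £17,950

£17,950 > £4,590, so the standard income tax governs.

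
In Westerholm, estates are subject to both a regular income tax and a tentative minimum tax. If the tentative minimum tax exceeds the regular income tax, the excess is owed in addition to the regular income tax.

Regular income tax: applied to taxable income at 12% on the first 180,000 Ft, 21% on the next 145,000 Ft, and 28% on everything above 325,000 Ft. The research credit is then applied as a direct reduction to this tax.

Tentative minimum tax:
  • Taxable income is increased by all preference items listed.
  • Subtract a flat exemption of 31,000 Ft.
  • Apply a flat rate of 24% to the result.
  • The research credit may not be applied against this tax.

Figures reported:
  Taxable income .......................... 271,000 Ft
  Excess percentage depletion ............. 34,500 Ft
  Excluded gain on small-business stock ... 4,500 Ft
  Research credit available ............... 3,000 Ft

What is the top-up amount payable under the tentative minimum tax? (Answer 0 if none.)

Tentative minimum tax:
  Adjusted income: 271,000 Ft + 34,500 Ft + 4,500 Ft = 310,000 Ft
  Less exemption 31,000 Ft → base 279,000 Ft
  279,000 Ft × 24% = 66,960 Ft

Regular income tax:
  180,000 Ft × 12% = 21,600 Ft
  91,000 Ft × 21% = 19,110 Ft
  → 40,710 Ft
  Less research credit 3,000 Ft → 37,710 Ft

Excess of tentative minimum tax over regular income tax: 66,960 Ft − 37,710 Ft = 29,250 Ft.

29,250 Ft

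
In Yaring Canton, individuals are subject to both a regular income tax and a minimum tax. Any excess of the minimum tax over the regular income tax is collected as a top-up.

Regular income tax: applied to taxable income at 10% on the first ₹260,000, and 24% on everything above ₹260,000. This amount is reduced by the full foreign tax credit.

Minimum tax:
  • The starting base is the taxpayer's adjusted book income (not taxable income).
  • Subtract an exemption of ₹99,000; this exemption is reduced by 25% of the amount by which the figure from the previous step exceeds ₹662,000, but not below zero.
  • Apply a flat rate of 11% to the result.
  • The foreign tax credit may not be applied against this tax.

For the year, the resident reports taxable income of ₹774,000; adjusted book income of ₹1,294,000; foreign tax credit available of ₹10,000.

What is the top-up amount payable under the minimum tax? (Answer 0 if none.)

₹2,980

Regular income tax:
  ₹260,000 × 10% = ₹26,000
  ₹514,000 × 24% = ₹123,360
  → ₹149,360
  Less foreign tax credit ₹10,000 → ₹139,360

Minimum tax:
  Base (adjusted book income): ₹1,294,000
  Exemption: 25% × (₹1,294,000 − ₹662,000) = ₹158,000 ≥ ₹99,000, so the exemption is fully phased out
  Base: ₹1,294,000 − ₹0 = ₹1,294,000
  ₹1,294,000 × 11% = ₹142,340

Excess of minimum tax over regular income tax: ₹142,340 − ₹139,360 = ₹2,980.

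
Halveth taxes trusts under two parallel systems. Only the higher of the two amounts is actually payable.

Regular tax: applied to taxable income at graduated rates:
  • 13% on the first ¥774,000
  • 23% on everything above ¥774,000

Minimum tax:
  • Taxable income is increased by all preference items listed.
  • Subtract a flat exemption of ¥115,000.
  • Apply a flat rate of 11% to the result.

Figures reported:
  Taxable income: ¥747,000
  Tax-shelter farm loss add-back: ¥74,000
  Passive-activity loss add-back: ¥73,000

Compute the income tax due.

Regular tax:
  ¥747,000 × 13% = ¥97,110

Minimum tax:
  Adjusted income: ¥747,000 + ¥74,000 + ¥73,000 = ¥894,000
  Less exemption ¥115,000 → base ¥779,000
  ¥779,000 × 11% = ¥85,690

¥97,110 > ¥85,690, so the regular tax governs.

¥97,110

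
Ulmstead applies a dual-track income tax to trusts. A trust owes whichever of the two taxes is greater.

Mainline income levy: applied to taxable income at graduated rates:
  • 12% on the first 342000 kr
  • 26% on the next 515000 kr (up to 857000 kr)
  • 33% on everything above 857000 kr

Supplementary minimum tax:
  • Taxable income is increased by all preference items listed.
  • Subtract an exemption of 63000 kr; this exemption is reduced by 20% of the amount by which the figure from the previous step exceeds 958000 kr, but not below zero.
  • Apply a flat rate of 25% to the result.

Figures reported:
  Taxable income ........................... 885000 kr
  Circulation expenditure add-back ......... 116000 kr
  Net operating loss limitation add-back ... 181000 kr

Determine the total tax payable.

Mainline income levy:
  342000 kr × 12% = 41040 kr
  515000 kr × 26% = 133900 kr
  28000 kr × 33% = 9240 kr
  → 184180 kr

Supplementary minimum tax:
  Adjusted income: 885000 kr + 116000 kr + 181000 kr = 1182000 kr
  Exemption: 63000 kr − 20% × (1182000 kr − 958000 kr) = 63000 kr − 44800 kr = 18200 kr
  Base: 1182000 kr − 18200 kr = 1163800 kr
  1163800 kr × 25% = 290950 kr

290950 kr > 184180 kr, so the supplementary minimum tax is the binding amount.

290950 kr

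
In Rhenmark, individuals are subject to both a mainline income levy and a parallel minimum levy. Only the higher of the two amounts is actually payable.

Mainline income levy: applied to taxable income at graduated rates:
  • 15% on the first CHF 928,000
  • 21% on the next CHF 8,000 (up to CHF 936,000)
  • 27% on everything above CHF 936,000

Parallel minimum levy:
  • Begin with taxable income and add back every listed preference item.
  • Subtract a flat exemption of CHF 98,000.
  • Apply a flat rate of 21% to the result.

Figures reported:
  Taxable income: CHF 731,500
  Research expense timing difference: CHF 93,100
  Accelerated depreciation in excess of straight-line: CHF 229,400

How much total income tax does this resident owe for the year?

CHF 200,760

Mainline income levy:
  CHF 731,500 × 15% = CHF 109,725

Parallel minimum levy:
  Adjusted income: CHF 731,500 + CHF 93,100 + CHF 229,400 = CHF 1,054,000
  Less exemption CHF 98,000 → base CHF 956,000
  CHF 956,000 × 21% = CHF 200,760

CHF 200,760 > CHF 109,725, so the parallel minimum levy is the binding amount.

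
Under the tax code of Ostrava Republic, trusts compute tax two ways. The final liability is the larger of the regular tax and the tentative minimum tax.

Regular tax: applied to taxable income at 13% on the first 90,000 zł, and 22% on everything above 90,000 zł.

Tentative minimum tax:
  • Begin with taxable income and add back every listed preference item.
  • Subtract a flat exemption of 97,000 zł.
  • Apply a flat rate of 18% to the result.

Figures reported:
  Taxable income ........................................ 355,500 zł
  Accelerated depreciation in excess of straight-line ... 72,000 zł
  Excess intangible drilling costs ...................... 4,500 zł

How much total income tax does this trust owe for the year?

Regular tax:
  90,000 zł × 13% = 11,700 zł
  265,500 zł × 22% = 58,410 zł
  → 70,110 zł

Tentative minimum tax:
  Adjusted income: 355,500 zł + 72,000 zł + 4,500 zł = 432,000 zł
  Less exemption 97,000 zł → base 335,000 zł
  335,000 zł × 18% = 60,300 zł

70,110 zł > 60,300 zł, so the regular tax governs.

70,110 zł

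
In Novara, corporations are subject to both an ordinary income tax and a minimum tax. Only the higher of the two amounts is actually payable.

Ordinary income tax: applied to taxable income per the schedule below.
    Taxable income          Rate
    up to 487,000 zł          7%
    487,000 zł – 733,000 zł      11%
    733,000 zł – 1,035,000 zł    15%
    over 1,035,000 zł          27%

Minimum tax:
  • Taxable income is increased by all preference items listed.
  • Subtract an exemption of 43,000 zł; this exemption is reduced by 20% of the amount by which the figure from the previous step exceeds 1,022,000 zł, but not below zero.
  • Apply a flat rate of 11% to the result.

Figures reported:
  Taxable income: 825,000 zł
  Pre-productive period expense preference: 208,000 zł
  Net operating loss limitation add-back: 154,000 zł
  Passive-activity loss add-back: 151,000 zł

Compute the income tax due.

147,180 zł

Ordinary income tax:
  487,000 zł × 7% = 34,090 zł
  246,000 zł × 11% = 27,060 zł
  92,000 zł × 15% = 13,800 zł
  → 74,950 zł

Minimum tax:
  Adjusted income: 825,000 zł + 208,000 zł + 154,000 zł + 151,000 zł = 1,338,000 zł
  Exemption: 20% × (1,338,000 zł − 1,022,000 zł) = 63,200 zł ≥ 43,000 zł, so the exemption is fully phased out
  Base: 1,338,000 zł − 0 zł = 1,338,000 zł
  1,338,000 zł × 11% = 147,180 zł

147,180 zł > 74,950 zł, so the minimum tax is the binding amount.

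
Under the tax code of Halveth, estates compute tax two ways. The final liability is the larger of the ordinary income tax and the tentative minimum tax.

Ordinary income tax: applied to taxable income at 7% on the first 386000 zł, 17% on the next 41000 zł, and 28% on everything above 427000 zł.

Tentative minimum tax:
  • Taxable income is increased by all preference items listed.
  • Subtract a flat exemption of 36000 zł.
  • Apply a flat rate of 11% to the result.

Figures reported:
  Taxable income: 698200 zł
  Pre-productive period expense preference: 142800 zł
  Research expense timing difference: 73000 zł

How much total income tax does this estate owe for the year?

Ordinary income tax:
  386000 zł × 7% = 27020 zł
  41000 zł × 17% = 6970 zł
  271200 zł × 28% = 75936 zł
  → 109926 zł

Tentative minimum tax:
  Adjusted income: 698200 zł + 142800 zł + 73000 zł = 914000 zł
  Less exemption 36000 zł → base 878000 zł
  878000 zł × 11% = 96580 zł

109926 zł > 96580 zł, so the ordinary income tax governs.

109926 zł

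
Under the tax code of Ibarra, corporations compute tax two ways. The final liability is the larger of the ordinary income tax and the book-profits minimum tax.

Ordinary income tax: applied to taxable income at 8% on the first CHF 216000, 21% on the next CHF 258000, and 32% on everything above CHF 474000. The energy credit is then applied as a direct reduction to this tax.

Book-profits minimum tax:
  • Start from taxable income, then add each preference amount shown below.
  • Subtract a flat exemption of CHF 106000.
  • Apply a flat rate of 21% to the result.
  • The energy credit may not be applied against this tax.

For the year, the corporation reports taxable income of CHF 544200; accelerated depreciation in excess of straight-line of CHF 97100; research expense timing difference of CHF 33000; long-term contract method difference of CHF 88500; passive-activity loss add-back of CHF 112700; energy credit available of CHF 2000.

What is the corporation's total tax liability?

CHF 161595

Ordinary income tax:
  CHF 216000 × 8% = CHF 17280
  CHF 258000 × 21% = CHF 54180
  CHF 70200 × 32% = CHF 22464
  → CHF 93924
  Less energy credit CHF 2000 → CHF 91924

Book-profits minimum tax:
  Adjusted income: CHF 544200 + CHF 97100 + CHF 33000 + CHF 88500 + CHF 112700 = CHF 875500
  Less exemption CHF 106000 → base CHF 769500
  CHF 769500 × 21% = CHF 161595

CHF 161595 > CHF 91924, so the book-profits minimum tax is the binding amount.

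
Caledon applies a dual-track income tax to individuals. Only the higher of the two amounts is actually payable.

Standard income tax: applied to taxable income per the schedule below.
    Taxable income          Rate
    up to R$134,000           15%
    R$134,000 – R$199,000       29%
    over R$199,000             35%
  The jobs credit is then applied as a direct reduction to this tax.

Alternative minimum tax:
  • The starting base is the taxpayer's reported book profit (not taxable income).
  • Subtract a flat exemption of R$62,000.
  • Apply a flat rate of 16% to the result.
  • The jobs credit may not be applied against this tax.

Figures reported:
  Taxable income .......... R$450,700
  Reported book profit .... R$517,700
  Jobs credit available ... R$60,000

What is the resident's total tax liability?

R$72,912

Alternative minimum tax:
  Base (reported book profit): R$517,700
  Less exemption R$62,000 → base R$455,700
  R$455,700 × 16% = R$72,912

Standard income tax:
  R$134,000 × 15% = R$20,100
  R$65,000 × 29% = R$18,850
  R$251,700 × 35% = R$88,095
  → R$127,045
  Less jobs credit R$60,000 → R$67,045

R$72,912 > R$67,045, so the alternative minimum tax is the binding amount.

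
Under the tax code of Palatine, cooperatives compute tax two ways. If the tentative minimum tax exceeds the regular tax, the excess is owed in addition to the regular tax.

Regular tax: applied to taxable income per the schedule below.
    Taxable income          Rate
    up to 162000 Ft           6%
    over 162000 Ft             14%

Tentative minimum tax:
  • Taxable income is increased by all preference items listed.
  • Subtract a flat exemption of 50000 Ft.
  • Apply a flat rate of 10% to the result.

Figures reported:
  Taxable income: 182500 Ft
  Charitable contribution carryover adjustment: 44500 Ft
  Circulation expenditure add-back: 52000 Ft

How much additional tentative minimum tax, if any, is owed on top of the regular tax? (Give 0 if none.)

Tentative minimum tax:
  Adjusted income: 182500 Ft + 44500 Ft + 52000 Ft = 279000 Ft
  Less exemption 50000 Ft → base 229000 Ft
  229000 Ft × 10% = 22900 Ft

Regular tax:
  162000 Ft × 6% = 9720 Ft
  20500 Ft × 14% = 2870 Ft
  → 12590 Ft

Excess of tentative minimum tax over regular tax: 22900 Ft − 12590 Ft = 10310 Ft.

10310 Ft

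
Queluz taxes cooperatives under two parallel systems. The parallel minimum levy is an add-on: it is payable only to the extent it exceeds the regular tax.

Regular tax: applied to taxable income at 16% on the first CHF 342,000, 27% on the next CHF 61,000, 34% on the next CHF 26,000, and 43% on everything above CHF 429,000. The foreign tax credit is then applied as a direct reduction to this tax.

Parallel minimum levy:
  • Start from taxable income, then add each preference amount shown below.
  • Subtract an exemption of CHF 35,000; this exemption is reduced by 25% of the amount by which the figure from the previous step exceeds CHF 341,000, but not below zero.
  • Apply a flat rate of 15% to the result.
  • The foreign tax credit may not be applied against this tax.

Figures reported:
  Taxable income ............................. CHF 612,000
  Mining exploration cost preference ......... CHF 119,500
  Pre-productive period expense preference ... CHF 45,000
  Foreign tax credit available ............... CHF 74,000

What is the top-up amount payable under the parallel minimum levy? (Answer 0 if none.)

CHF 31,755

Regular tax:
  CHF 342,000 × 16% = CHF 54,720
  CHF 61,000 × 27% = CHF 16,470
  CHF 26,000 × 34% = CHF 8,840
  CHF 183,000 × 43% = CHF 78,690
  → CHF 158,720
  Less foreign tax credit CHF 74,000 → CHF 84,720

Parallel minimum levy:
  Adjusted income: CHF 612,000 + CHF 119,500 + CHF 45,000 = CHF 776,500
  Exemption: 25% × (CHF 776,500 − CHF 341,000) = CHF 108,875 ≥ CHF 35,000, so the exemption is fully phased out
  Base: CHF 776,500 − CHF 0 = CHF 776,500
  CHF 776,500 × 15% = CHF 116,475

Excess of parallel minimum levy over regular tax: CHF 116,475 − CHF 84,720 = CHF 31,755.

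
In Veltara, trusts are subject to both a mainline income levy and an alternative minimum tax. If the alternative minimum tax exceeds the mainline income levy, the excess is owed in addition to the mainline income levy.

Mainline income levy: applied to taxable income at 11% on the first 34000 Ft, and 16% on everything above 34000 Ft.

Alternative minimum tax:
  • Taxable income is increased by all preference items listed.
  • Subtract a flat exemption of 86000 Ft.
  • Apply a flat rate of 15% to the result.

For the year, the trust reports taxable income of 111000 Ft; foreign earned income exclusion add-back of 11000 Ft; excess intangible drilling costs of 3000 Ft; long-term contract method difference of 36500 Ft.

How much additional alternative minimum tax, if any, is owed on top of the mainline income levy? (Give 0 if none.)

0 Ft

Mainline income levy:
  34000 Ft × 11% = 3740 Ft
  77000 Ft × 16% = 12320 Ft
  → 16060 Ft

Alternative minimum tax:
  Adjusted income: 111000 Ft + 11000 Ft + 3000 Ft + 36500 Ft = 161500 Ft
  Less exemption 86000 Ft → base 75500 Ft
  75500 Ft × 15% = 11325 Ft

11325 Ft ≤ 16060 Ft, so no add-on is due.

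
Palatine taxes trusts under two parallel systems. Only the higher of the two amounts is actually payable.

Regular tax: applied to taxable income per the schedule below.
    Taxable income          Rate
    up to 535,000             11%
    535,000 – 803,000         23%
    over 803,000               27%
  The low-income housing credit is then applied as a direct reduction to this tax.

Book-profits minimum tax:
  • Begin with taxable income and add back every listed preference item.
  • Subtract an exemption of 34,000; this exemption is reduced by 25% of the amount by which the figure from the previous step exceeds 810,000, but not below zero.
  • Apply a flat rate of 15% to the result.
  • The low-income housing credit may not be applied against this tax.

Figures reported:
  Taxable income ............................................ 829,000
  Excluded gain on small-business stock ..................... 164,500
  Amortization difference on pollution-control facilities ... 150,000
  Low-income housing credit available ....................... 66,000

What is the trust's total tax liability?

171,525

Book-profits minimum tax:
  Adjusted income: 829,000 + 164,500 + 150,000 = 1,143,500
  Exemption: 25% × (1,143,500 − 810,000) = 83,375 ≥ 34,000, so the exemption is fully phased out
  Base: 1,143,500 − 0 = 1,143,500
  1,143,500 × 15% = 171,525

Regular tax:
  535,000 × 11% = 58,850
  268,000 × 23% = 61,640
  26,000 × 27% = 7,020
  → 127,510
  Less low-income housing credit 66,000 → 61,510

171,525 > 61,510, so the book-profits minimum tax is the binding amount.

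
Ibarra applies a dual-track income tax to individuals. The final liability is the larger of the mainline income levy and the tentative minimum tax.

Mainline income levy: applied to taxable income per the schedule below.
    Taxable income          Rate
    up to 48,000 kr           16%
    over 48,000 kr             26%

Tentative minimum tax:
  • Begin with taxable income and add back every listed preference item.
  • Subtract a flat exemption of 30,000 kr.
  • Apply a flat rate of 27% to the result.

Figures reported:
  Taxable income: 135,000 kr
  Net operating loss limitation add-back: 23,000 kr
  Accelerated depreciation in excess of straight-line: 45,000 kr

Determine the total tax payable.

46,710 kr

Mainline income levy:
  48,000 kr × 16% = 7,680 kr
  87,000 kr × 26% = 22,620 kr
  → 30,300 kr

Tentative minimum tax:
  Adjusted income: 135,000 kr + 23,000 kr + 45,000 kr = 203,000 kr
  Less exemption 30,000 kr → base 173,000 kr
  173,000 kr × 27% = 46,710 kr

46,710 kr > 30,300 kr, so the tentative minimum tax is the binding amount.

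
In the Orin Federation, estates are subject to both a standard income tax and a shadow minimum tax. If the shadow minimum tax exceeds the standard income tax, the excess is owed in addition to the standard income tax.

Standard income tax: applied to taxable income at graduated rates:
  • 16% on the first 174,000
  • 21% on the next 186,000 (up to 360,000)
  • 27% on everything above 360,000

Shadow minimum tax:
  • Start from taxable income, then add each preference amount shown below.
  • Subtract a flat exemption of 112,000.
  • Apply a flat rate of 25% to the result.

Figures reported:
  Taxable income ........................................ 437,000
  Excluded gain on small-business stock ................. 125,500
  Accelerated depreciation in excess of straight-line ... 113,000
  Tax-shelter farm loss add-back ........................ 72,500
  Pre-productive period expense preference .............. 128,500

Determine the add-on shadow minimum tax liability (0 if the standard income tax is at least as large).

Standard income tax:
  174,000 × 16% = 27,840
  186,000 × 21% = 39,060
  77,000 × 27% = 20,790
  → 87,690

Shadow minimum tax:
  Adjusted income: 437,000 + 125,500 + 113,000 + 72,500 + 128,500 = 876,500
  Less exemption 112,000 → base 764,500
  764,500 × 25% = 191,125

Excess of shadow minimum tax over standard income tax: 191,125 − 87,690 = 103,435.

103,435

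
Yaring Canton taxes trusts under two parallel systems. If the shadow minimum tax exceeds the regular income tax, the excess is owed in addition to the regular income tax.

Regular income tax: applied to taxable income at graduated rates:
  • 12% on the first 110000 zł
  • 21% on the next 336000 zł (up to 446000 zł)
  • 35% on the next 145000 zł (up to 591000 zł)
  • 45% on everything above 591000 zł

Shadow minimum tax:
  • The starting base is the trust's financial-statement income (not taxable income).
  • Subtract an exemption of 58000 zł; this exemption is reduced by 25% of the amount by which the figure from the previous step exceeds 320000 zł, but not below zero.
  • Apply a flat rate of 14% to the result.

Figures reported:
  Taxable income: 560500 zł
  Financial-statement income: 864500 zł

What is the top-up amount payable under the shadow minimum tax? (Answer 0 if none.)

Shadow minimum tax:
  Base (financial-statement income): 864500 zł
  Exemption: 25% × (864500 zł − 320000 zł) = 136125 zł ≥ 58000 zł, so the exemption is fully phased out
  Base: 864500 zł − 0 zł = 864500 zł
  864500 zł × 14% = 121030 zł

Regular income tax:
  110000 zł × 12% = 13200 zł
  336000 zł × 21% = 70560 zł
  114500 zł × 35% = 40075 zł
  → 123835 zł

121030 zł ≤ 123835 zł, so no add-on is due.

0 zł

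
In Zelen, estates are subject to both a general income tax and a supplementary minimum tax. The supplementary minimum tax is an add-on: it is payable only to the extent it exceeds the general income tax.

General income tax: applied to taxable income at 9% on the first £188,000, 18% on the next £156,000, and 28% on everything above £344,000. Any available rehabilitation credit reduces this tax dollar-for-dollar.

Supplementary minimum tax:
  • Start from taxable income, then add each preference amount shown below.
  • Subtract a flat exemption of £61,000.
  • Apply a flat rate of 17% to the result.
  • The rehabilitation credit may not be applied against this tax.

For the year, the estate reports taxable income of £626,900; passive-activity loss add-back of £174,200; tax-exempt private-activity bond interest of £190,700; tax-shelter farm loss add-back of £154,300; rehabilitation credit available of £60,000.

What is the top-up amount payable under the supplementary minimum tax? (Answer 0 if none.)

Supplementary minimum tax:
  Adjusted income: £626,900 + £174,200 + £190,700 + £154,300 = £1,146,100
  Less exemption £61,000 → base £1,085,100
  £1,085,100 × 17% = £184,467

General income tax:
  £188,000 × 9% = £16,920
  £156,000 × 18% = £28,080
  £282,900 × 28% = £79,212
  → £124,212
  Less rehabilitation credit £60,000 → £64,212

Excess of supplementary minimum tax over general income tax: £184,467 − £64,212 = £120,255.

£120,255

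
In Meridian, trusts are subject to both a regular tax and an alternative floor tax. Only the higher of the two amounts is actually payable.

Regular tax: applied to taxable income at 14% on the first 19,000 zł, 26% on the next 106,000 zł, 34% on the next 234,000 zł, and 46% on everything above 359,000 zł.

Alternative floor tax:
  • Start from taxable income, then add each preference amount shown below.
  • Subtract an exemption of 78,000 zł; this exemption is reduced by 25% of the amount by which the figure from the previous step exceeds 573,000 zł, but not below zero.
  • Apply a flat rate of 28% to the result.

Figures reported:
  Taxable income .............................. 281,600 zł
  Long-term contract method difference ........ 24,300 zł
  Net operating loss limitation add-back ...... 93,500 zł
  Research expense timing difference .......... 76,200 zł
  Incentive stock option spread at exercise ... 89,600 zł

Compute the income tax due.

Regular tax:
  19,000 zł × 14% = 2,660 zł
  106,000 zł × 26% = 27,560 zł
  156,600 zł × 34% = 53,244 zł
  → 83,464 zł

Alternative floor tax:
  Adjusted income: 281,600 zł + 24,300 zł + 93,500 zł + 76,200 zł + 89,600 zł = 565,200 zł
  Exemption: 565,200 zł ≤ 573,000 zł, so full 78,000 zł applies
  Base: 565,200 zł − 78,000 zł = 487,200 zł
  487,200 zł × 28% = 136,416 zł

136,416 zł > 83,464 zł, so the alternative floor tax is the binding amount.

136,416 zł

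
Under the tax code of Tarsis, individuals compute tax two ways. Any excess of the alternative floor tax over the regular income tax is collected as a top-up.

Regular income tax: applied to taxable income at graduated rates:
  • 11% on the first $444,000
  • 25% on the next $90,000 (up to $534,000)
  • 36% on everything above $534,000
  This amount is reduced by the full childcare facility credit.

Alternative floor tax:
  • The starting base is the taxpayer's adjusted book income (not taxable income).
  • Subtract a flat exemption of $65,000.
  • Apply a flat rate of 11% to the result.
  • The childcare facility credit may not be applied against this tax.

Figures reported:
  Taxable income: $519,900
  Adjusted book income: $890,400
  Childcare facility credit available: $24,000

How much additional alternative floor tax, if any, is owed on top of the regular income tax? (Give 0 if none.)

Regular income tax:
  $444,000 × 11% = $48,840
  $75,900 × 25% = $18,975
  → $67,815
  Less childcare facility credit $24,000 → $43,815

Alternative floor tax:
  Base (adjusted book income): $890,400
  Less exemption $65,000 → base $825,400
  $825,400 × 11% = $90,794

Excess of alternative floor tax over regular income tax: $90,794 − $43,815 = $46,979.

$46,979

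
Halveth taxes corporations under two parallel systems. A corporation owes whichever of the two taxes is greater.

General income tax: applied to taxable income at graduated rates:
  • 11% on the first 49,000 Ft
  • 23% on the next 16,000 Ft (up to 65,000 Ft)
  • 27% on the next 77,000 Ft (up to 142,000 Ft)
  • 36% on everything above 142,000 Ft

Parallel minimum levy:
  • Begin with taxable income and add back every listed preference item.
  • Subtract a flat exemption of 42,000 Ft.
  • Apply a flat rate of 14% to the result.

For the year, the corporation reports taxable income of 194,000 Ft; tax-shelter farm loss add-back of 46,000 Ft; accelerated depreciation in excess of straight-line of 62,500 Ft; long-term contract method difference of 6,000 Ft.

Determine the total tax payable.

General income tax:
  49,000 Ft × 11% = 5,390 Ft
  16,000 Ft × 23% = 3,680 Ft
  77,000 Ft × 27% = 20,790 Ft
  52,000 Ft × 36% = 18,720 Ft
  → 48,580 Ft

Parallel minimum levy:
  Adjusted income: 194,000 Ft + 46,000 Ft + 62,500 Ft + 6,000 Ft = 308,500 Ft
  Less exemption 42,000 Ft → base 266,500 Ft
  266,500 Ft × 14% = 37,310 Ft

48,580 Ft > 37,310 Ft, so the general income tax governs.

48,580 Ft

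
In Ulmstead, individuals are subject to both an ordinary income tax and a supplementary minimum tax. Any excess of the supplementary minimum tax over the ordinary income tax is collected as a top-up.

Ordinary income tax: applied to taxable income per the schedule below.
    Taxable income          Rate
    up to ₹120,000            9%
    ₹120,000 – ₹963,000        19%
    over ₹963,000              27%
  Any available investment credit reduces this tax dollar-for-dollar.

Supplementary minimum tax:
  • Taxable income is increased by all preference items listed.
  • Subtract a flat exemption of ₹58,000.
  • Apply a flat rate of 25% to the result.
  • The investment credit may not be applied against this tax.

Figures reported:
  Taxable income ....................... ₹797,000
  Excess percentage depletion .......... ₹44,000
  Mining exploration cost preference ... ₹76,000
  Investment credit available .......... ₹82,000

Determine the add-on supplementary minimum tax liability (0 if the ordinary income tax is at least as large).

₹157,320

Ordinary income tax:
  ₹120,000 × 9% = ₹10,800
  ₹677,000 × 19% = ₹128,630
  → ₹139,430
  Less investment credit ₹82,000 → ₹57,430

Supplementary minimum tax:
  Adjusted income: ₹797,000 + ₹44,000 + ₹76,000 = ₹917,000
  Less exemption ₹58,000 → base ₹859,000
  ₹859,000 × 25% = ₹214,750

Excess of supplementary minimum tax over ordinary income tax: ₹214,750 − ₹57,430 = ₹157,320.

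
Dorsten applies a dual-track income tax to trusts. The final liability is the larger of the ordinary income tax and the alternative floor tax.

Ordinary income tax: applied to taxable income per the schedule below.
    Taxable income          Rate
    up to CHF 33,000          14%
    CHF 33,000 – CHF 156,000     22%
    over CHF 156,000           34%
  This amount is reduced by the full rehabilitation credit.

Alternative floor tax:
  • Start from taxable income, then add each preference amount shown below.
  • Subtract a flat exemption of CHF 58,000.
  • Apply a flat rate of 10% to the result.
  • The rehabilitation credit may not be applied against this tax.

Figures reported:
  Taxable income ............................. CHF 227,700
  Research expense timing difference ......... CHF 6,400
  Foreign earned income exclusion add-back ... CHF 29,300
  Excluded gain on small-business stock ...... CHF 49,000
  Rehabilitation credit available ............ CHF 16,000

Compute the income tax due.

Alternative floor tax:
  Adjusted income: CHF 227,700 + CHF 6,400 + CHF 29,300 + CHF 49,000 = CHF 312,400
  Less exemption CHF 58,000 → base CHF 254,400
  CHF 254,400 × 10% = CHF 25,440

Ordinary income tax:
  CHF 33,000 × 14% = CHF 4,620
  CHF 123,000 × 22% = CHF 27,060
  CHF 71,700 × 34% = CHF 24,378
  → CHF 56,058
  Less rehabilitation credit CHF 16,000 → CHF 40,058

CHF 40,058 > CHF 25,440, so the ordinary income tax governs.

CHF 40,058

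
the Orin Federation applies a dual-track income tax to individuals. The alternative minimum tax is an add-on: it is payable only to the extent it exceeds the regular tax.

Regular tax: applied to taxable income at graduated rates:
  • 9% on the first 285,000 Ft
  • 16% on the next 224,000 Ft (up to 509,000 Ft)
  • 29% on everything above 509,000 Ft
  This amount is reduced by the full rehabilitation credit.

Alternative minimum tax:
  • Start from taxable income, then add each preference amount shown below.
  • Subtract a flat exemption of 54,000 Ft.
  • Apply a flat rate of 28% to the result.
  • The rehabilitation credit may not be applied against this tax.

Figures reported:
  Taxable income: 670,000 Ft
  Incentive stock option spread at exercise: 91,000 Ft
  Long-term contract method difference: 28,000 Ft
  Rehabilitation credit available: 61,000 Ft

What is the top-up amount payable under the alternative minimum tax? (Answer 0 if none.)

158,620 Ft

Alternative minimum tax:
  Adjusted income: 670,000 Ft + 91,000 Ft + 28,000 Ft = 789,000 Ft
  Less exemption 54,000 Ft → base 735,000 Ft
  735,000 Ft × 28% = 205,800 Ft

Regular tax:
  285,000 Ft × 9% = 25,650 Ft
  224,000 Ft × 16% = 35,840 Ft
  161,000 Ft × 29% = 46,690 Ft
  → 108,180 Ft
  Less rehabilitation credit 61,000 Ft → 47,180 Ft

Excess of alternative minimum tax over regular tax: 205,800 Ft − 47,180 Ft = 158,620 Ft.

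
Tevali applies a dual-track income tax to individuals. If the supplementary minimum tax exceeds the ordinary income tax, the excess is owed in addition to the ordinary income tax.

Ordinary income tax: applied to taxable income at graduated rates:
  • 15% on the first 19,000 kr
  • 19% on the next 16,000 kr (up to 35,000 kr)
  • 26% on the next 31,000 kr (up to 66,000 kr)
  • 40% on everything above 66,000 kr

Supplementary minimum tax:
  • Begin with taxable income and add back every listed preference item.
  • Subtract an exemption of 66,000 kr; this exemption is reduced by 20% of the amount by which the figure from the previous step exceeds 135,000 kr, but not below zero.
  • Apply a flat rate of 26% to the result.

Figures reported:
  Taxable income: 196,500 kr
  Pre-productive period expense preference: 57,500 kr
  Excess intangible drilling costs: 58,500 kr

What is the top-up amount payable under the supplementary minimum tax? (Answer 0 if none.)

7,170 kr

Supplementary minimum tax:
  Adjusted income: 196,500 kr + 57,500 kr + 58,500 kr = 312,500 kr
  Exemption: 66,000 kr − 20% × (312,500 kr − 135,000 kr) = 66,000 kr − 35,500 kr = 30,500 kr
  Base: 312,500 kr − 30,500 kr = 282,000 kr
  282,000 kr × 26% = 73,320 kr

Ordinary income tax:
  19,000 kr × 15% = 2,850 kr
  16,000 kr × 19% = 3,040 kr
  31,000 kr × 26% = 8,060 kr
  130,500 kr × 40% = 52,200 kr
  → 66,150 kr

Excess of supplementary minimum tax over ordinary income tax: 73,320 kr − 66,150 kr = 7,170 kr.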